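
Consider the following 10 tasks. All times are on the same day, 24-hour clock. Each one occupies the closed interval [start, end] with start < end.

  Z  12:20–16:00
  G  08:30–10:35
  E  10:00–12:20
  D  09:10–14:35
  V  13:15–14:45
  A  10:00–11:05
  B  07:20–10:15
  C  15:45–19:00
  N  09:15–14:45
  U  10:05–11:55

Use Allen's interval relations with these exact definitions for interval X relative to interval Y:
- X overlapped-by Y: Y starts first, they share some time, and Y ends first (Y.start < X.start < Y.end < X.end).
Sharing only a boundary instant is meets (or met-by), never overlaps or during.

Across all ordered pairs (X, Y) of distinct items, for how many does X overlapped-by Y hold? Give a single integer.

Checking all 90 ordered pairs for relation 'overlapped-by'; matching pairs in alphabetical order:
(A, B): A overlapped-by B ✓
(A, G): A overlapped-by G ✓
(C, Z): C overlapped-by Z ✓
(D, B): D overlapped-by B ✓
(D, G): D overlapped-by G ✓
(E, B): E overlapped-by B ✓
(E, G): E overlapped-by G ✓
(G, B): G overlapped-by B ✓
(N, B): N overlapped-by B ✓
(N, D): N overlapped-by D ✓
(N, G): N overlapped-by G ✓
(U, A): U overlapped-by A ✓
(U, B): U overlapped-by B ✓
(U, G): U overlapped-by G ✓
(V, D): V overlapped-by D ✓
(Z, D): Z overlapped-by D ✓
(Z, N): Z overlapped-by N ✓
Count: 17.

17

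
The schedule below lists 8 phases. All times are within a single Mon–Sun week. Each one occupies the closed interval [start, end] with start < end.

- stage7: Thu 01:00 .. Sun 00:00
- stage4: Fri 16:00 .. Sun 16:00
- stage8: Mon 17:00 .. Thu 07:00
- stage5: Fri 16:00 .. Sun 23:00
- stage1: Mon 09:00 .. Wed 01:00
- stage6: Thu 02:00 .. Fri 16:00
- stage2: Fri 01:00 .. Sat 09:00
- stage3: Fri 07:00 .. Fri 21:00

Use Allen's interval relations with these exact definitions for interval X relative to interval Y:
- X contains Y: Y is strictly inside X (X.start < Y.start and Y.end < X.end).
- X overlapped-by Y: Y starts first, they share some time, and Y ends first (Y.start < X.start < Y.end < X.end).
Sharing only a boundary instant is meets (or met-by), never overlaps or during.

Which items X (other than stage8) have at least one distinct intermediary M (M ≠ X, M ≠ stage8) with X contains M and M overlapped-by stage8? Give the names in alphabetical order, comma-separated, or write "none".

Target stage8 = [Mon 17:00, Thu 07:00].
Intermediaries M with M overlapped-by stage8: stage6, stage7.
Via stage6 — items with X contains stage6: stage7.
Via stage7 — items with X contains stage7: none.
Union: stage7.

stage7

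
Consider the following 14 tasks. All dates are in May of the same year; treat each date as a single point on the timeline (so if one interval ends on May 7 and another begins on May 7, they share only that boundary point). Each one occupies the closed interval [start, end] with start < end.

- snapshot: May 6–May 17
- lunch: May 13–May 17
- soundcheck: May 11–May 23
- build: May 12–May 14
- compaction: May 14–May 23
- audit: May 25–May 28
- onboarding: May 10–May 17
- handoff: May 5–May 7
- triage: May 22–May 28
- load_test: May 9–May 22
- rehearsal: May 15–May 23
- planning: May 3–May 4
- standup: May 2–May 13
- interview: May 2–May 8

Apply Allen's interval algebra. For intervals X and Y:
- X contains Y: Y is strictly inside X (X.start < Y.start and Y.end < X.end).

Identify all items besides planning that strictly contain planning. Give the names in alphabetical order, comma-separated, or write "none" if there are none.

Target planning = [May 3, May 4].
audit [May 25, May 28] → after → no.
build [May 12, May 14] → after → no.
compaction [May 14, May 23] → after → no.
handoff [May 5, May 7] → after → no.
interview [May 2, May 8] → contains → yes.
load_test [May 9, May 22] → after → no.
lunch [May 13, May 17] → after → no.
onboarding [May 10, May 17] → after → no.
rehearsal [May 15, May 23] → after → no.
snapshot [May 6, May 17] → after → no.
soundcheck [May 11, May 23] → after → no.
standup [May 2, May 13] → contains → yes.
triage [May 22, May 28] → after → no.
Result: interview, standup.

interview, standup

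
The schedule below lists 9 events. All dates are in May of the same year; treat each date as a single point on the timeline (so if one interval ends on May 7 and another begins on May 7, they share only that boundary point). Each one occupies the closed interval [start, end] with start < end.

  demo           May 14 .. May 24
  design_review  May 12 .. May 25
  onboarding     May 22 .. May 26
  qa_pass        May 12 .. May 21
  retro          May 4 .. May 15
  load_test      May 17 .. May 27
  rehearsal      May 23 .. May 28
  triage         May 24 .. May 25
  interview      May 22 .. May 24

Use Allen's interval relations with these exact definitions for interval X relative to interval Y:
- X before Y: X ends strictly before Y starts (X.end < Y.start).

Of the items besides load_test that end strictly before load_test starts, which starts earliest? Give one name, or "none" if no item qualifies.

retro

Target load_test = [May 17, May 27].
demo [May 14, May 24] → overlaps → excluded.
design_review [May 12, May 25] → overlaps → excluded.
interview [May 22, May 24] → during → excluded.
onboarding [May 22, May 26] → during → excluded.
qa_pass [May 12, May 21] → overlaps → excluded.
rehearsal [May 23, May 28] → overlapped-by → excluded.
retro [May 4, May 15] → before → candidate.
triage [May 24, May 25] → during → excluded.
Among candidates, earliest start is May 4 → retro.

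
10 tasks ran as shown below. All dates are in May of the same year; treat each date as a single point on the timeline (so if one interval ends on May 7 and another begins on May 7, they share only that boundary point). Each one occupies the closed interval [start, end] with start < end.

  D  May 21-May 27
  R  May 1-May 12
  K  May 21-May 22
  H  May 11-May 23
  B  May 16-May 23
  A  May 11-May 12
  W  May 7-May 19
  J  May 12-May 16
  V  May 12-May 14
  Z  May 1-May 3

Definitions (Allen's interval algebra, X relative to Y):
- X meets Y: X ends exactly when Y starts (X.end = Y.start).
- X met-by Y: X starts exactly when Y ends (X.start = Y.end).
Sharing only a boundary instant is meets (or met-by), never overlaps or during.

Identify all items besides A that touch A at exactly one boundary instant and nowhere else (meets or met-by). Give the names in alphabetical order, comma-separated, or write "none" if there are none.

Target A = [May 11, May 12].
B [May 16, May 23] → after → no.
D [May 21, May 27] → after → no.
H [May 11, May 23] → started-by → no.
J [May 12, May 16] → met-by → yes.
K [May 21, May 22] → after → no.
R [May 1, May 12] → finished-by → no.
V [May 12, May 14] → met-by → yes.
W [May 7, May 19] → contains → no.
Z [May 1, May 3] → before → no.
Result: J, V.

J, V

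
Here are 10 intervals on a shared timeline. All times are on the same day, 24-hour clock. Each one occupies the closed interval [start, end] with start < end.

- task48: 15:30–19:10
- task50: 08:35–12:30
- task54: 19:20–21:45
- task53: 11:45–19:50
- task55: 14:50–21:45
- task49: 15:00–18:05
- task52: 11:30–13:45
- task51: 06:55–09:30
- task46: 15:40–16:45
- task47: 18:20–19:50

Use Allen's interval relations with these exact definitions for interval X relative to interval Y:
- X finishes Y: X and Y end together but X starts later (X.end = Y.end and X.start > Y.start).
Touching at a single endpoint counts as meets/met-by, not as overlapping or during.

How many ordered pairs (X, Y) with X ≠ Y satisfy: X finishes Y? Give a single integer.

2

Checking all 90 ordered pairs for relation 'finishes'; matching pairs in alphabetical order:
(task47, task53): task47 finishes task53 ✓
(task54, task55): task54 finishes task55 ✓
Count: 2.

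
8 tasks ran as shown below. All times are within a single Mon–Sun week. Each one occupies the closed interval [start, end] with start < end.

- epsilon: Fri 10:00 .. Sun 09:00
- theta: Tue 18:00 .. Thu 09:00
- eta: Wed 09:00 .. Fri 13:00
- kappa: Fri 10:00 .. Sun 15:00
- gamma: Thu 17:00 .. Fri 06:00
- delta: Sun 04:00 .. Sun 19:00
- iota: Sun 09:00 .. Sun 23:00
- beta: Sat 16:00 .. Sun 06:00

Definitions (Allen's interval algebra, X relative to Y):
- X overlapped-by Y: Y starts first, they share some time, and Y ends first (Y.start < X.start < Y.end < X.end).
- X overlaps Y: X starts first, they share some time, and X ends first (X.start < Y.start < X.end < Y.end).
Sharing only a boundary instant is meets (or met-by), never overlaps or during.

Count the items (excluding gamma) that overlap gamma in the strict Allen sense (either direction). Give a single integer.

0

Target gamma = [Thu 17:00, Fri 06:00].
beta [Sat 16:00, Sun 06:00] → after → no.
delta [Sun 04:00, Sun 19:00] → after → no.
epsilon [Fri 10:00, Sun 09:00] → after → no.
eta [Wed 09:00, Fri 13:00] → contains → no.
iota [Sun 09:00, Sun 23:00] → after → no.
kappa [Fri 10:00, Sun 15:00] → after → no.
theta [Tue 18:00, Thu 09:00] → before → no.
Total: 0.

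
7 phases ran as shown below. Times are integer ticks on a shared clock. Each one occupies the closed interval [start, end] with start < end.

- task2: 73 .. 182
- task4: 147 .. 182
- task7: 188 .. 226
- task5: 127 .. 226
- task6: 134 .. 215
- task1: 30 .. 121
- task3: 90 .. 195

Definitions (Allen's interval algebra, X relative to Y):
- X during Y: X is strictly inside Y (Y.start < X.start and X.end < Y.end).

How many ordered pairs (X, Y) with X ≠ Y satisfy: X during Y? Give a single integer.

Checking all 42 ordered pairs for relation 'during'; matching pairs in alphabetical order:
(task4, task3): task4 during task3 ✓
(task4, task5): task4 during task5 ✓
(task4, task6): task4 during task6 ✓
(task6, task5): task6 during task5 ✓
Count: 4.

4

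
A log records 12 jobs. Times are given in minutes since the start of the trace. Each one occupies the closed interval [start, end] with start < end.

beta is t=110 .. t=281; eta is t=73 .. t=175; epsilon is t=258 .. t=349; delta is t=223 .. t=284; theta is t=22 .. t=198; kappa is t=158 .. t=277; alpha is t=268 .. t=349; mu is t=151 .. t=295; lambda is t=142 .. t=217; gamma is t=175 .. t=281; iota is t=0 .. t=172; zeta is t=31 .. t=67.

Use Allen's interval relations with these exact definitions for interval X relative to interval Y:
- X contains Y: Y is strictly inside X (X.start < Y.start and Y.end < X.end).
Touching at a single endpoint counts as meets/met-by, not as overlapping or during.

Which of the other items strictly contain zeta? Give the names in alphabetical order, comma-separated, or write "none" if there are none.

Target zeta = [t=31, t=67].
alpha [t=268, t=349] → after → no.
beta [t=110, t=281] → after → no.
delta [t=223, t=284] → after → no.
epsilon [t=258, t=349] → after → no.
eta [t=73, t=175] → after → no.
gamma [t=175, t=281] → after → no.
iota [t=0, t=172] → contains → yes.
kappa [t=158, t=277] → after → no.
lambda [t=142, t=217] → after → no.
mu [t=151, t=295] → after → no.
theta [t=22, t=198] → contains → yes.
Result: iota, theta.

iota, theta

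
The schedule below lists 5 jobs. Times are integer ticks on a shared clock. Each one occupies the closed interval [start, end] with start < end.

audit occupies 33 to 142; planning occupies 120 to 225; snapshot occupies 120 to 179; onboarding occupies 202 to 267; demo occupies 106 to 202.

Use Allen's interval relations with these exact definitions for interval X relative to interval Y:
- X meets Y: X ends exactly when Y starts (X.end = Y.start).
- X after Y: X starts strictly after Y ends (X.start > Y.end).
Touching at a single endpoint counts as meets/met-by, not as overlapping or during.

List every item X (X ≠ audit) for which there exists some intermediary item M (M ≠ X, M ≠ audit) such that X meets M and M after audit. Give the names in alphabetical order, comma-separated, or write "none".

demo

Target audit = [33, 142].
Intermediaries M with M after audit: onboarding.
Via onboarding — items with X meets onboarding: demo.
Union: demo.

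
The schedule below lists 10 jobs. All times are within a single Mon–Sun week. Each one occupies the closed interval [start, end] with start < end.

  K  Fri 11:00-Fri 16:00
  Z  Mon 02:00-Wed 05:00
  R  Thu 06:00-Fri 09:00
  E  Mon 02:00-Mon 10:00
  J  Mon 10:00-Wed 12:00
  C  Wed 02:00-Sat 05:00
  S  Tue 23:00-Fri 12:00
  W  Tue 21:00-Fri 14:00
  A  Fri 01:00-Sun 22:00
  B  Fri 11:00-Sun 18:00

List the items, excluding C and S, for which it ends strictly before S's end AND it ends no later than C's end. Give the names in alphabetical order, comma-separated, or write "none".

E, J, R, Z

Conditions: its end is strictly before S's end (X.end < Fri 12:00) AND its end is no later than C's end (X.end <= Sat 05:00).
A: end Sun 22:00 < Fri 12:00? ✗; end Sun 22:00 <= Sat 05:00? ✗ → no.
B: end Sun 18:00 < Fri 12:00? ✗; end Sun 18:00 <= Sat 05:00? ✗ → no.
E: end Mon 10:00 < Fri 12:00? ✓; end Mon 10:00 <= Sat 05:00? ✓ → yes.
J: end Wed 12:00 < Fri 12:00? ✓; end Wed 12:00 <= Sat 05:00? ✓ → yes.
K: end Fri 16:00 < Fri 12:00? ✗; end Fri 16:00 <= Sat 05:00? ✓ → no.
R: end Fri 09:00 < Fri 12:00? ✓; end Fri 09:00 <= Sat 05:00? ✓ → yes.
W: end Fri 14:00 < Fri 12:00? ✗; end Fri 14:00 <= Sat 05:00? ✓ → no.
Z: end Wed 05:00 < Fri 12:00? ✓; end Wed 05:00 <= Sat 05:00? ✓ → yes.
Result: E, J, R, Z.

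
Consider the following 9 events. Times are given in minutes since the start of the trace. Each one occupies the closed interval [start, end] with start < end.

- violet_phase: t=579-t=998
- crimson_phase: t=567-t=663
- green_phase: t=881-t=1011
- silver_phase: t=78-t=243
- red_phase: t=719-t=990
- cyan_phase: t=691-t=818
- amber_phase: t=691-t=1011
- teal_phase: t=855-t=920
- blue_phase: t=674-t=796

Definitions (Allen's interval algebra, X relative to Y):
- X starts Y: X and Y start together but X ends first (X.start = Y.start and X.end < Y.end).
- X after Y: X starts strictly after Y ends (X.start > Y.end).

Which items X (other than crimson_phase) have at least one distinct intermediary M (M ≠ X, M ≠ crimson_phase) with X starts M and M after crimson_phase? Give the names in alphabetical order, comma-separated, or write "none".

Target crimson_phase = [t=567, t=663].
Intermediaries M with M after crimson_phase: amber_phase, blue_phase, cyan_phase, green_phase, red_phase, teal_phase.
Via amber_phase — items with X starts amber_phase: cyan_phase.
Via blue_phase — items with X starts blue_phase: none.
Via cyan_phase — items with X starts cyan_phase: none.
Via green_phase — items with X starts green_phase: none.
Via red_phase — items with X starts red_phase: none.
Via teal_phase — items with X starts teal_phase: none.
Union: cyan_phase.

cyan_phase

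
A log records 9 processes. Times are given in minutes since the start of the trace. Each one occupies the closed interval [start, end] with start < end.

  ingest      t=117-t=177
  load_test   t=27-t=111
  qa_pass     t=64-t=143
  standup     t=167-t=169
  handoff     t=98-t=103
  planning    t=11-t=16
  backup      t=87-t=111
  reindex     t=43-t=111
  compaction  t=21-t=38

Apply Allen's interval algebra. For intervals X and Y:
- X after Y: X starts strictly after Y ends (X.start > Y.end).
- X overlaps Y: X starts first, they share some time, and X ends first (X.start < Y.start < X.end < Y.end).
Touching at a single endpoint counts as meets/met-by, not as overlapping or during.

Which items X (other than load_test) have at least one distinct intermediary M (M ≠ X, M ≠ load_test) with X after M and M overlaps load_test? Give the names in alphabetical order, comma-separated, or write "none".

backup, handoff, ingest, qa_pass, reindex, standup

Target load_test = [t=27, t=111].
Intermediaries M with M overlaps load_test: compaction.
Via compaction — items with X after compaction: backup, handoff, ingest, qa_pass, reindex, standup.
Union: backup, handoff, ingest, qa_pass, reindex, standup.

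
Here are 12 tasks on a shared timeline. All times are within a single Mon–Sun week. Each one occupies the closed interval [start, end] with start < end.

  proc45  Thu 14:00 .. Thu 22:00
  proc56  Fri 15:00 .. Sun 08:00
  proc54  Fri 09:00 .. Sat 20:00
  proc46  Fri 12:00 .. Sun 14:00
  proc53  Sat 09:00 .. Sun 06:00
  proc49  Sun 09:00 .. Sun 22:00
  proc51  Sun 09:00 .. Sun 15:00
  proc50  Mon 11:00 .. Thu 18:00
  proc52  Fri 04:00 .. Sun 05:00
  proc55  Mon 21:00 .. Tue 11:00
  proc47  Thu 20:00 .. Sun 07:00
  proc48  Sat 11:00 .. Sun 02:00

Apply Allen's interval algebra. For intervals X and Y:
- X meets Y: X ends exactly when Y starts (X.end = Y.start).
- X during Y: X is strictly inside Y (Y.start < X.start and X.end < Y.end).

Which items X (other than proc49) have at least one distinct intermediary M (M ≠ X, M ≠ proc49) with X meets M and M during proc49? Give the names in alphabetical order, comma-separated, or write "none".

Target proc49 = [Sun 09:00, Sun 22:00].
Intermediaries M with M during proc49: none.
Union: none.

none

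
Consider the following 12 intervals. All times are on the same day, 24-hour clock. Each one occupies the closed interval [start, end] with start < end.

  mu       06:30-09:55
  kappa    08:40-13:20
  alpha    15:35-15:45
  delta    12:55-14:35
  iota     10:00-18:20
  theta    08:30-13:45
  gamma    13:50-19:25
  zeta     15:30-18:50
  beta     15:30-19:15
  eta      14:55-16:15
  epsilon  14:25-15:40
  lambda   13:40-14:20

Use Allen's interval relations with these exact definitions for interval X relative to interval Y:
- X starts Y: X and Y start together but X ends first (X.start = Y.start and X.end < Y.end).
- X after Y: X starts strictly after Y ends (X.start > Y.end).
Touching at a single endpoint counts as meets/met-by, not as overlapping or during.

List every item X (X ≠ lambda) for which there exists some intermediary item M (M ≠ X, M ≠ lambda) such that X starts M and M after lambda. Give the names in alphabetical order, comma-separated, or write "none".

Target lambda = [13:40, 14:20].
Intermediaries M with M after lambda: alpha, beta, epsilon, eta, zeta.
Via alpha — items with X starts alpha: none.
Via beta — items with X starts beta: zeta.
Via epsilon — items with X starts epsilon: none.
Via eta — items with X starts eta: none.
Via zeta — items with X starts zeta: none.
Union: zeta.

zeta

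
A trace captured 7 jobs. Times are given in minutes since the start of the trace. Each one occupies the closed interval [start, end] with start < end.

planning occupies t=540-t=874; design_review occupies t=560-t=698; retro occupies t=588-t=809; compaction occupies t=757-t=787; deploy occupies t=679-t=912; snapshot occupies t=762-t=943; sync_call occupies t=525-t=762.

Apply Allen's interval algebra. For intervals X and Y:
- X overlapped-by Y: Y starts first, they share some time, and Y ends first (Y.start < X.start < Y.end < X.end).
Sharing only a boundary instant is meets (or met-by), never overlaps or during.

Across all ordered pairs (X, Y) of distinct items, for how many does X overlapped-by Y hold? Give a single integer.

12

Checking all 42 ordered pairs for relation 'overlapped-by'; matching pairs in alphabetical order:
(compaction, sync_call): compaction overlapped-by sync_call ✓
(deploy, design_review): deploy overlapped-by design_review ✓
(deploy, planning): deploy overlapped-by planning ✓
(deploy, retro): deploy overlapped-by retro ✓
(deploy, sync_call): deploy overlapped-by sync_call ✓
(planning, sync_call): planning overlapped-by sync_call ✓
(retro, design_review): retro overlapped-by design_review ✓
(retro, sync_call): retro overlapped-by sync_call ✓
(snapshot, compaction): snapshot overlapped-by compaction ✓
(snapshot, deploy): snapshot overlapped-by deploy ✓
(snapshot, planning): snapshot overlapped-by planning ✓
(snapshot, retro): snapshot overlapped-by retro ✓
Count: 12.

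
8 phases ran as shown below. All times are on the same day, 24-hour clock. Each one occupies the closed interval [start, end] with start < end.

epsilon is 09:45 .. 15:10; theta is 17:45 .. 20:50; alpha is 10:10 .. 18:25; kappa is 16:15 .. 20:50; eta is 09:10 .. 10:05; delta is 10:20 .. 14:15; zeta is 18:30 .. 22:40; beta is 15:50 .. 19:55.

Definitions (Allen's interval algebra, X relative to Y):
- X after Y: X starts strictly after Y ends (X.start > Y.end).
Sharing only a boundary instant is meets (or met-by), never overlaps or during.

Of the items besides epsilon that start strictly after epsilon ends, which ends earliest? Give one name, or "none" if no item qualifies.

Target epsilon = [09:45, 15:10].
alpha [10:10, 18:25] → overlapped-by → excluded.
beta [15:50, 19:55] → after → candidate.
delta [10:20, 14:15] → during → excluded.
eta [09:10, 10:05] → overlaps → excluded.
kappa [16:15, 20:50] → after → candidate.
theta [17:45, 20:50] → after → candidate.
zeta [18:30, 22:40] → after → candidate.
Among candidates, earliest end is 19:55 → beta.

beta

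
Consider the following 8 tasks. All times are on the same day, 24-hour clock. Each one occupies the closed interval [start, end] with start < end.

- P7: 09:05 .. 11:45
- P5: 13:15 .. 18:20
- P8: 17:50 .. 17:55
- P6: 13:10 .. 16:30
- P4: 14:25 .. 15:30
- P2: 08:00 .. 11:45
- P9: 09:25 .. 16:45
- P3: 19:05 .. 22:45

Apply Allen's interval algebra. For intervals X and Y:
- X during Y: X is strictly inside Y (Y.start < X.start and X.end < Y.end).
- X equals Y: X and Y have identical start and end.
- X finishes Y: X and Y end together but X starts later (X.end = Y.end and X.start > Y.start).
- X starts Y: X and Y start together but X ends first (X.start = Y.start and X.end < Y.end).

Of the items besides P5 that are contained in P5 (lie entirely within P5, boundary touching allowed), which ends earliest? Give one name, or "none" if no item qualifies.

P4

Target P5 = [13:15, 18:20].
P2 [08:00, 11:45] → before → excluded.
P3 [19:05, 22:45] → after → excluded.
P4 [14:25, 15:30] → during → candidate.
P6 [13:10, 16:30] → overlaps → excluded.
P7 [09:05, 11:45] → before → excluded.
P8 [17:50, 17:55] → during → candidate.
P9 [09:25, 16:45] → overlaps → excluded.
Among candidates, earliest end is 15:30 → P4.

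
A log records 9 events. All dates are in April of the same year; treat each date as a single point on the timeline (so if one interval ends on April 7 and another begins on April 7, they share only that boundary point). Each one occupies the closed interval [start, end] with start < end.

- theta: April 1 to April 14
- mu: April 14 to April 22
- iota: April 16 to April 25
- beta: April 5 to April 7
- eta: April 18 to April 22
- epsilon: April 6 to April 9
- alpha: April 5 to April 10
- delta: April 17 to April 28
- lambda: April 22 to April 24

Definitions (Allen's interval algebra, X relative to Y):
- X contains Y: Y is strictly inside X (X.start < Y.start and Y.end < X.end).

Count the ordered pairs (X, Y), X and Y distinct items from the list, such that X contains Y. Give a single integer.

Checking all 72 ordered pairs for relation 'contains'; matching pairs in alphabetical order:
(alpha, epsilon): alpha contains epsilon ✓
(delta, eta): delta contains eta ✓
(delta, lambda): delta contains lambda ✓
(iota, eta): iota contains eta ✓
(iota, lambda): iota contains lambda ✓
(theta, alpha): theta contains alpha ✓
(theta, beta): theta contains beta ✓
(theta, epsilon): theta contains epsilon ✓
Count: 8.

8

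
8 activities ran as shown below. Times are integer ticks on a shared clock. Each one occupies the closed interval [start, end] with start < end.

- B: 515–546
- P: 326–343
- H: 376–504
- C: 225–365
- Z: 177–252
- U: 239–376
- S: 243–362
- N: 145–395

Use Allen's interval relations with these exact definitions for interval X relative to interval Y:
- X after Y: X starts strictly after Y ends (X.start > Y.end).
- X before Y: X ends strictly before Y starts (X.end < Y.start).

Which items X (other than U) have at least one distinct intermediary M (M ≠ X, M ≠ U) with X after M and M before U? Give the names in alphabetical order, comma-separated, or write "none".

none

Target U = [239, 376].
Intermediaries M with M before U: none.
Union: none.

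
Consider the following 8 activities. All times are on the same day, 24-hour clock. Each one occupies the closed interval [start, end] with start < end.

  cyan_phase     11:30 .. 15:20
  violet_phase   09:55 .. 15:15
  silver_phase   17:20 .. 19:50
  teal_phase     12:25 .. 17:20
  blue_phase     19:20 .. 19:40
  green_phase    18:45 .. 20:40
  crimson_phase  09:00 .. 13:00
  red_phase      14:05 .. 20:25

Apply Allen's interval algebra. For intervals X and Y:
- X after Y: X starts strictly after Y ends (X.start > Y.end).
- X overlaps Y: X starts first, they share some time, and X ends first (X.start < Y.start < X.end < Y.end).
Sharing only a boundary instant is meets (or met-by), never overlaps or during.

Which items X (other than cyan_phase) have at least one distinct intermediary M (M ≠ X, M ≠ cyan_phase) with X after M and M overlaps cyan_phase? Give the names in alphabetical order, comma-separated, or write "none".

blue_phase, green_phase, red_phase, silver_phase

Target cyan_phase = [11:30, 15:20].
Intermediaries M with M overlaps cyan_phase: crimson_phase, violet_phase.
Via crimson_phase — items with X after crimson_phase: blue_phase, green_phase, red_phase, silver_phase.
Via violet_phase — items with X after violet_phase: blue_phase, green_phase, silver_phase.
Union: blue_phase, green_phase, red_phase, silver_phase.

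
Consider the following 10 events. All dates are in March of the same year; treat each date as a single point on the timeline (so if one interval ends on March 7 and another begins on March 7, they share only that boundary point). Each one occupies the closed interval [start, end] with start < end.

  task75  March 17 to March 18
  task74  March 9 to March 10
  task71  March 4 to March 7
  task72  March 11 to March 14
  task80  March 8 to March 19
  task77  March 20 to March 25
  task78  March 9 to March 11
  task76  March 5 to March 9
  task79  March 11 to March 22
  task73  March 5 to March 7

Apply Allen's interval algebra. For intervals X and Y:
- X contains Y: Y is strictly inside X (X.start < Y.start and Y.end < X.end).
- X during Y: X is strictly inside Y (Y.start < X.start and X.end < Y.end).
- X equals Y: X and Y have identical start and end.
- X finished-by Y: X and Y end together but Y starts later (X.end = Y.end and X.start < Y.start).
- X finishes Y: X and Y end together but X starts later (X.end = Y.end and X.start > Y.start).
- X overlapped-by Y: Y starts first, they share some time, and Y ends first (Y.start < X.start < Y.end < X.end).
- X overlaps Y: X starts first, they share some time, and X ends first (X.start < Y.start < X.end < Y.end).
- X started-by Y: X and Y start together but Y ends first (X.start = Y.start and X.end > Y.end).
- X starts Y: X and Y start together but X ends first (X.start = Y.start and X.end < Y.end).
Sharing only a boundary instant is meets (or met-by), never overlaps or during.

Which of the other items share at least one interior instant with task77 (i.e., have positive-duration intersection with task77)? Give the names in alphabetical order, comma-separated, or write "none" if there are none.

Target task77 = [March 20, March 25].
task71 [March 4, March 7] → before → no.
task72 [March 11, March 14] → before → no.
task73 [March 5, March 7] → before → no.
task74 [March 9, March 10] → before → no.
task75 [March 17, March 18] → before → no.
task76 [March 5, March 9] → before → no.
task78 [March 9, March 11] → before → no.
task79 [March 11, March 22] → overlaps → yes.
task80 [March 8, March 19] → before → no.
Result: task79.

task79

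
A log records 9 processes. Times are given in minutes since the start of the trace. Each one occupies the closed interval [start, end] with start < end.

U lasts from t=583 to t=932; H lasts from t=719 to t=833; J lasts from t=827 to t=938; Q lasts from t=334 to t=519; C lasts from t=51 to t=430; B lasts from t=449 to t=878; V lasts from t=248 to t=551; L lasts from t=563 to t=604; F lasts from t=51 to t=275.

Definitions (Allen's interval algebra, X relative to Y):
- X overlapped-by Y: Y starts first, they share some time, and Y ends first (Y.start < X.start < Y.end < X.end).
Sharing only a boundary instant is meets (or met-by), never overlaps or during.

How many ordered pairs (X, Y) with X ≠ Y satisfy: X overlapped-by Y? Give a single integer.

Checking all 72 ordered pairs for relation 'overlapped-by'; matching pairs in alphabetical order:
(B, Q): B overlapped-by Q ✓
(B, V): B overlapped-by V ✓
(J, B): J overlapped-by B ✓
(J, H): J overlapped-by H ✓
(J, U): J overlapped-by U ✓
(Q, C): Q overlapped-by C ✓
(U, B): U overlapped-by B ✓
(U, L): U overlapped-by L ✓
(V, C): V overlapped-by C ✓
(V, F): V overlapped-by F ✓
Count: 10.

10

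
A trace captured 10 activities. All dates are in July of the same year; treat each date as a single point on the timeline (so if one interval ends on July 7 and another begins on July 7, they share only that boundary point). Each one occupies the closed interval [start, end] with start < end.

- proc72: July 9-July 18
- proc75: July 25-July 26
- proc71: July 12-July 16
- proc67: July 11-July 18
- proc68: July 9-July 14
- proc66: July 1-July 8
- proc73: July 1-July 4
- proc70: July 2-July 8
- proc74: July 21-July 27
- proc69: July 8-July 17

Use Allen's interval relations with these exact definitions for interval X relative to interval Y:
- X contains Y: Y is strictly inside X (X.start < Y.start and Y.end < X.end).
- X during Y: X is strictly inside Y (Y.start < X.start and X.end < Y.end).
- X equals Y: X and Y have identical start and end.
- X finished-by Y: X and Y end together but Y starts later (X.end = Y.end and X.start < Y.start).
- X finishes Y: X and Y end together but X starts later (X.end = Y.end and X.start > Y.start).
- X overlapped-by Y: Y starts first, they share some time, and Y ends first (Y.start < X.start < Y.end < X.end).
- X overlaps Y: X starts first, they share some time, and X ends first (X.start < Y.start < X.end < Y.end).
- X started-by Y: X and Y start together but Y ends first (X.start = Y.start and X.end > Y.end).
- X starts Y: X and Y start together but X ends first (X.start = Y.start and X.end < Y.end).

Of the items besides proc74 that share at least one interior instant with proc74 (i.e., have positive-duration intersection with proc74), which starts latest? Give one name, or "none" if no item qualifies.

Target proc74 = [July 21, July 27].
proc66 [July 1, July 8] → before → excluded.
proc67 [July 11, July 18] → before → excluded.
proc68 [July 9, July 14] → before → excluded.
proc69 [July 8, July 17] → before → excluded.
proc70 [July 2, July 8] → before → excluded.
proc71 [July 12, July 16] → before → excluded.
proc72 [July 9, July 18] → before → excluded.
proc73 [July 1, July 4] → before → excluded.
proc75 [July 25, July 26] → during → candidate.
Among candidates, latest start is July 25 → proc75.

proc75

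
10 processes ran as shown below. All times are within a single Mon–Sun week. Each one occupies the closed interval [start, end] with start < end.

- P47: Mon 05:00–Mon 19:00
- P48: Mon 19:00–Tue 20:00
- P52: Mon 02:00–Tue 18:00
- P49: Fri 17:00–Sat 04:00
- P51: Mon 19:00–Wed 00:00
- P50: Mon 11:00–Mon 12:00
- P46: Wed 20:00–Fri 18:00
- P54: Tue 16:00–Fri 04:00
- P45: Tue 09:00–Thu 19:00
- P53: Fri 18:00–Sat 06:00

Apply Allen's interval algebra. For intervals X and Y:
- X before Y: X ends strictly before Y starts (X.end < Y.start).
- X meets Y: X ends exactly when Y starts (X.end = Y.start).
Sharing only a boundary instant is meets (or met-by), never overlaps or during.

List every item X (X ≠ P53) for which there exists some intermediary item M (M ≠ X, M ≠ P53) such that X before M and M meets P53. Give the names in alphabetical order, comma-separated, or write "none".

P47, P48, P50, P51, P52

Target P53 = [Fri 18:00, Sat 06:00].
Intermediaries M with M meets P53: P46.
Via P46 — items with X before P46: P47, P48, P50, P51, P52.
Union: P47, P48, P50, P51, P52.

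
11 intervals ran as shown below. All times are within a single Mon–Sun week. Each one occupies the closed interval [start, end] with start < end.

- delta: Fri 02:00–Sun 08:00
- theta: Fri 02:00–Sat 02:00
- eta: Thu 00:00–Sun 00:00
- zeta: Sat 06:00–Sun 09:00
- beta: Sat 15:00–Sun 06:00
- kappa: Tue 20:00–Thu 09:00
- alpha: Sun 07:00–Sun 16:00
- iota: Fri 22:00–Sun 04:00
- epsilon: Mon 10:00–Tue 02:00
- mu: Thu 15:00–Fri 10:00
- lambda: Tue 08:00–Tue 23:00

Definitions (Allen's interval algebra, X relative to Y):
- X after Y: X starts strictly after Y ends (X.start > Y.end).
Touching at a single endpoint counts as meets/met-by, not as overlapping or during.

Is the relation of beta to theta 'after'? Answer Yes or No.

Yes

beta = [Sat 15:00, Sun 06:00], theta = [Fri 02:00, Sat 02:00].
Actual relation of beta to theta: after.
Asked whether 'after' holds → Yes.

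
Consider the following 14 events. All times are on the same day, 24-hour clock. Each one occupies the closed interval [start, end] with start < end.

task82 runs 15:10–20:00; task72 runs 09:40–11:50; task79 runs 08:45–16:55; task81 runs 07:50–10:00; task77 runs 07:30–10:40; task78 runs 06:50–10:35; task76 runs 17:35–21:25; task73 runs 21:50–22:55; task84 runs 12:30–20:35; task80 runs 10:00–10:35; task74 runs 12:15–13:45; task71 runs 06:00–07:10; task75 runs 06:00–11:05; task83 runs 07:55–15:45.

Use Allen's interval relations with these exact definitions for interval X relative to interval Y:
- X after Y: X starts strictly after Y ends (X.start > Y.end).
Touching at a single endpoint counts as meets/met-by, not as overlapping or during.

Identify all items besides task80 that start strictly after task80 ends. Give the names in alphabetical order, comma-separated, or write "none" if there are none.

Target task80 = [10:00, 10:35].
task71 [06:00, 07:10] → before → no.
task72 [09:40, 11:50] → contains → no.
task73 [21:50, 22:55] → after → yes.
task74 [12:15, 13:45] → after → yes.
task75 [06:00, 11:05] → contains → no.
task76 [17:35, 21:25] → after → yes.
task77 [07:30, 10:40] → contains → no.
task78 [06:50, 10:35] → finished-by → no.
task79 [08:45, 16:55] → contains → no.
task81 [07:50, 10:00] → meets → no.
task82 [15:10, 20:00] → after → yes.
task83 [07:55, 15:45] → contains → no.
task84 [12:30, 20:35] → after → yes.
Result: task73, task74, task76, task82, task84.

task73, task74, task76, task82, task84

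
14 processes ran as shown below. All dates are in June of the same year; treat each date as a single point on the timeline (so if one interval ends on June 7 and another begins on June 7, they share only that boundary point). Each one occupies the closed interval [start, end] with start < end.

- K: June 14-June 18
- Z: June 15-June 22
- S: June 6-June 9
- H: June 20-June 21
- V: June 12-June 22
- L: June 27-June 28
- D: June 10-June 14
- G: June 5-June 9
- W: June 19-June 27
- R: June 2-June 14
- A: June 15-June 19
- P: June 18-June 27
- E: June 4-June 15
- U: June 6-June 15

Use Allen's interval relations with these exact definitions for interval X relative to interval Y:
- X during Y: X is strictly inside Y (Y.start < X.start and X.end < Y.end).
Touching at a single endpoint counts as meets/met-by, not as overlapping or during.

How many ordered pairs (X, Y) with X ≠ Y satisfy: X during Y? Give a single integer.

12

Checking all 182 ordered pairs for relation 'during'; matching pairs in alphabetical order:
(A, V): A during V ✓
(D, E): D during E ✓
(D, U): D during U ✓
(G, E): G during E ✓
(G, R): G during R ✓
(H, P): H during P ✓
(H, V): H during V ✓
(H, W): H during W ✓
(H, Z): H during Z ✓
(K, V): K during V ✓
(S, E): S during E ✓
(S, R): S during R ✓
Count: 12.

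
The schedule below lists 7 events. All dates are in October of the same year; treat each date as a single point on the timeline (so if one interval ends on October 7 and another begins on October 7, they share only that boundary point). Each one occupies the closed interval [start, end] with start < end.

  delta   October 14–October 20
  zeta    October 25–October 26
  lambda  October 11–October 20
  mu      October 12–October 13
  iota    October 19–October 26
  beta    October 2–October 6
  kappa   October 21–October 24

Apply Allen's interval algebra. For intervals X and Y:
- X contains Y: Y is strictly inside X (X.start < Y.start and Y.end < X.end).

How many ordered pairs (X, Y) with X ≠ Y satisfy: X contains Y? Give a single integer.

Checking all 42 ordered pairs for relation 'contains'; matching pairs in alphabetical order:
(iota, kappa): iota contains kappa ✓
(lambda, mu): lambda contains mu ✓
Count: 2.

2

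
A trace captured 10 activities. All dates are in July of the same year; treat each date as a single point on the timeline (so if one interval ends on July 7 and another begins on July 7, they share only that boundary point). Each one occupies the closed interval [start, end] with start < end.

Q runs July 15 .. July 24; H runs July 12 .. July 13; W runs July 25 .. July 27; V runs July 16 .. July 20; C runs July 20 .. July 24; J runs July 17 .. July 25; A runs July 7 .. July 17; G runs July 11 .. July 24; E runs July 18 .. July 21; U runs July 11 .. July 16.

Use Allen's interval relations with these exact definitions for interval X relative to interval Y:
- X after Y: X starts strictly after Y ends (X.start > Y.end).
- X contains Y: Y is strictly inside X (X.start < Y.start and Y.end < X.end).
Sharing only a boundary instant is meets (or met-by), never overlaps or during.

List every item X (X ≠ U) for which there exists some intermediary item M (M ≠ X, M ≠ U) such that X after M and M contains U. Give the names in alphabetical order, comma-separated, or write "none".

C, E, W

Target U = [July 11, July 16].
Intermediaries M with M contains U: A.
Via A — items with X after A: C, E, W.
Union: C, E, W.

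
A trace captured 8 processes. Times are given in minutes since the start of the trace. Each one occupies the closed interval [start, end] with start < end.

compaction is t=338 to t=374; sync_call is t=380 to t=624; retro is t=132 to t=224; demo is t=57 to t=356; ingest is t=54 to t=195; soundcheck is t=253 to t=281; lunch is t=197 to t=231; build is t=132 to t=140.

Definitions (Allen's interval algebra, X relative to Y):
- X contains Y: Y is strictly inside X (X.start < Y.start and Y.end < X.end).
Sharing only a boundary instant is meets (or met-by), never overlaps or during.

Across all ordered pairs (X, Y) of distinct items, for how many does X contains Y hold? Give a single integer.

5

Checking all 56 ordered pairs for relation 'contains'; matching pairs in alphabetical order:
(demo, build): demo contains build ✓
(demo, lunch): demo contains lunch ✓
(demo, retro): demo contains retro ✓
(demo, soundcheck): demo contains soundcheck ✓
(ingest, build): ingest contains build ✓
Count: 5.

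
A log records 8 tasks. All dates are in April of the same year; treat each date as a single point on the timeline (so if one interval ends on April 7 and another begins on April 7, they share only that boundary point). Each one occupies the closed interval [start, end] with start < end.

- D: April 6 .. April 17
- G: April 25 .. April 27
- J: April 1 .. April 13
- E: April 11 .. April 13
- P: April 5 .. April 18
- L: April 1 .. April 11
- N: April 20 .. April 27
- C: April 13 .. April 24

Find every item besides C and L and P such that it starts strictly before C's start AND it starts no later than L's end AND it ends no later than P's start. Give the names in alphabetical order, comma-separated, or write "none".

Conditions: its start is strictly before C's start (X.start < April 13) AND its start is no later than L's end (X.start <= April 11) AND its end is no later than P's start (X.end <= April 5).
D: start April 6 < April 13? ✓; start April 6 <= April 11? ✓; end April 17 <= April 5? ✗ → no.
E: start April 11 < April 13? ✓; start April 11 <= April 11? ✓; end April 13 <= April 5? ✗ → no.
G: start April 25 < April 13? ✗; start April 25 <= April 11? ✗; end April 27 <= April 5? ✗ → no.
J: start April 1 < April 13? ✓; start April 1 <= April 11? ✓; end April 13 <= April 5? ✗ → no.
N: start April 20 < April 13? ✗; start April 20 <= April 11? ✗; end April 27 <= April 5? ✗ → no.
Result: none.

none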